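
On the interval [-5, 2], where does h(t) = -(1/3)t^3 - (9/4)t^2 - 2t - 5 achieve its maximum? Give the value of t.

-1/2

The derivative is -t^2 - (9/2)t - 2, which vanishes at t = -4 and t = -1/2.
Candidates: h(-5) = -115/12, h(-4) = -35/3, h(-1/2) = -217/48, h(2) = -62/3.
So the maximum is h(-1/2) = -217/48.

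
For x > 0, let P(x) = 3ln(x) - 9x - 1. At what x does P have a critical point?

P'(x) = 3/x − 9 = 0 gives x = 1/3.
P''(x) = -3/x², which is negative for x > 0, so this is a local maximum.
P(1/3) = 3·ln(1/3) - 3 - 1 ≈ -7.2958.

1/3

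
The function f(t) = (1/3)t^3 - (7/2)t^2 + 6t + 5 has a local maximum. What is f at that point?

47/6

f'(t) = t^2 - 7t + 6 = 0 at t = 1, 6.
Second-derivative test with f''(t) = 2t - 7: f''(1) = -5 < 0 ⇒ local maximum; f''(6) = 5 > 0 ⇒ local minimum.
Thus f has its local maximum at t = 1, with value 47/6.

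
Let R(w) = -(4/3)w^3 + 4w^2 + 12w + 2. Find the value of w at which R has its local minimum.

R'(w) = -4w^2 + 8w + 12 = 0 at w = -1, 3.
Second-derivative test with R''(w) = -8w + 8: R''(-1) = 16 > 0 ⇒ local minimum; R''(3) = -16 < 0 ⇒ local maximum.
So the local minimum value is R(-1) = -14/3.

-1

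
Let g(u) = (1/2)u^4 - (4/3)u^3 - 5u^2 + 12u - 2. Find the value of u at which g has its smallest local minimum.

-2

g'(u) = 2u^3 - 4u^2 - 10u + 12. Setting g'(u) = 0 gives u ∈ {-2, 1, 3}.
Since g''(u) = 6u^2 - 8u - 10, we get g''(-2) = 30 > 0 ⇒ local minimum; g''(1) = -12 < 0 ⇒ local maximum; g''(3) = 20 > 0 ⇒ local minimum.
So the smallest local minimum value is g(-2) = -82/3.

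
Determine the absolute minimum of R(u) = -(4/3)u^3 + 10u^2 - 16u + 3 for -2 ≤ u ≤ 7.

-229/3

R'(u) = -4u^2 + 20u - 16, which vanishes at u = 1 and u = 4.
Compare values at every candidate in [-2, 7]: R(-2) = 257/3; R(1) = -13/3; R(4) = 41/3; R(7) = -229/3.
Hence the absolute minimum is -229/3 at u = 7.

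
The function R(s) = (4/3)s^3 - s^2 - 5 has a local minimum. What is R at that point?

Critical points: R'(s) = 4s^2 - 2s vanishes at s = 0, 1/2.
Since R''(s) = 8s - 2, we get R''(0) = -2 < 0 ⇒ local maximum; R''(1/2) = 2 > 0 ⇒ local minimum.
Thus R has its local minimum at s = 1/2, with value -61/12.

-61/12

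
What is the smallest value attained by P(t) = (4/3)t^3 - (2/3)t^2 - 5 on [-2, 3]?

-55/3

Differentiating, P'(t) = 4t^2 - (4/3)t; which vanishes at t = 0 and t = 1/3.
Compare values at every candidate in [-2, 3]: P(-2) = -55/3, P(0) = -5, P(1/3) = -407/81, P(3) = 25.
Hence the absolute minimum is -55/3 at t = -2.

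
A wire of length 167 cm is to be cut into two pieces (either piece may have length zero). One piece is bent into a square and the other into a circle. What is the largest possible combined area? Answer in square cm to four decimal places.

Let x be the length used for the square. Square side x/4; circle radius (167−x)/(2π).
A(x) = (x/4)² + π·((167−x)/(2π))² = x²/16 + (167−x)²/(4π) for 0 ≤ x ≤ 167. A'(x) = x/8 − (167−x)/(2π) = 0 gives x = 4·167/(π+4) ≈ 93.5366.
A'' > 0, so the interior critical point is a minimum; the maximum is at an endpoint. A(0) = 2219.3361 and A(167) = 1743.0625, so the largest area is 2219.3361.

2219.3361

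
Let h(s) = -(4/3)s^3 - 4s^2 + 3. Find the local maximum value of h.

3

h'(s) = -4s^2 - 8s = 0 at s = -2, 0.
Since h''(s) = -8s - 8, we get h''(-2) = 8 > 0 ⇒ local minimum; h''(0) = -8 < 0 ⇒ local maximum.
Thus h has its local maximum at s = 0, with value 3.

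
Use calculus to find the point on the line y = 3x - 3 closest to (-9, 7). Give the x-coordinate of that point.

Minimize D(x)^2 = (x + 9)^2 + (3x - 10)^2.
d/dx[D^2] = 2(x + 9) + 2·3·(3x - 10) = 0 ⇒ x = 21/10.
Then y = 33/10 and the distance is √(1369/10) ≈ 11.7004.

21/10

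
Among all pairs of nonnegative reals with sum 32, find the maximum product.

256

With x + y = 32, the product is P(x) = x(32 − x).
P'(x) = 32 − 2x = 0 gives x = 16; P'' = −2 < 0, so this is the maximum.
P = 16·16 = 256.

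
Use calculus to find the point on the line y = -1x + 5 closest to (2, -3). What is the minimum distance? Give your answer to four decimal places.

Minimize D(x)^2 = (x - 2)^2 + (-x + 8)^2.
d/dx[D^2] = 2(x - 2) + 2·(-1)·(-x + 8) = 0 ⇒ x = 5.
Then y = 0 and the distance is √(18) ≈ 4.2426.

4.2426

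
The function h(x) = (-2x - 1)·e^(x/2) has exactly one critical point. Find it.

h'(x) = (-2)·e^(x/2) + (-2x - 1)·(1/2)·e^(x/2) = (-x - 5/2)·e^(x/2). Since e^(x/2) > 0, the only critical point is x = -5/2.
h''(-5/2) has the same sign as -1 < 0, so this is a local maximum.
h(-5/2) = (4)·e^(-5/4) ≈ 1.1460.

-5/2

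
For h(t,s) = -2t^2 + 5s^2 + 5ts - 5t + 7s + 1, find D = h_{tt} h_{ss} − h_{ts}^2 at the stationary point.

-65

∂h/∂t = -4t + 5s - 5 = 0 and ∂h/∂s = 5t + 10s + 7 = 0, so (t, s) = (-17/13, -3/65).
The Hessian has h_{tt} = -4, h_{ss} = 10, h_{ts} = 5, giving D = -65 < 0, so the point is a saddle point.
D = (-4)·(10) − (5)^2 = -65.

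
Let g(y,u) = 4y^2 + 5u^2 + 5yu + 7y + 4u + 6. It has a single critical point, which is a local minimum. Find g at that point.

∂g/∂y = 8y + 5u + 7 = 0 and ∂g/∂u = 5y + 10u + 4 = 0, so (y, u) = (-10/11, 3/55).
The Hessian has g_{yy} = 8, g_{uu} = 10, g_{yu} = 5, giving D = 55 > 0 with g_{yy} > 0, so the point is a local minimum.
g(-10/11, 3/55) = 161/55.

161/55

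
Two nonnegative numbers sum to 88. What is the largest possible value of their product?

With x + y = 88, the product is P(x) = x(88 − x).
P'(x) = 88 − 2x = 0 gives x = 44; P'' = −2 < 0, so this is the maximum.
P = 44·44 = 1936.

1936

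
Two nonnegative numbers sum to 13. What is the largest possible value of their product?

With x + y = 13, the product is P(x) = x(13 − x).
P'(x) = 13 − 2x = 0 gives x = 13/2; P'' = −2 < 0, so this is the maximum.
P = 13/2·13/2 = 169/4.

169/4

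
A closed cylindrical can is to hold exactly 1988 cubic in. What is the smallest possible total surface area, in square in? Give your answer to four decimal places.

875.2366

With radius r and height h, πr²h = 1988 so h = 1988/(πr²), and S(r) = 2πr² + 2πrh = 2πr² + 2·1988/r.
S'(r) = 4πr − 2·1988/r² = 0 ⇒ r³ = 1988/(2π), so r ≈ 6.8142 and h = 2r ≈ 13.6283.
S''(r) = 4π + 4·1988/r³ > 0, so this is the minimum; S ≈ 875.2366.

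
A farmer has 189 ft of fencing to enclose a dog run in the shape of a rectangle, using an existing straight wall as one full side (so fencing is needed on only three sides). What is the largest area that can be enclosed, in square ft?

35721/8

Let the sides perpendicular to the wall have length x and the parallel side y, so 2x + y = 189 and the area is A = xy = x(189 − 2x).
A'(x) = 189 − 4x = 0 gives x = 189/4, and A''(x) = −4 < 0 confirms a maximum.
Then y = 189 − 2·189/4 = 189/2 and A = 35721/8.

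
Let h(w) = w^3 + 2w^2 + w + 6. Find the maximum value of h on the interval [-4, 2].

Differentiating, h'(w) = 3w^2 + 4w + 1; which vanishes at w = -1 and w = -1/3.
Evaluating at the critical points and endpoints: h(-4) = -30, h(-1) = 6, h(-1/3) = 158/27, h(2) = 24.
Hence the absolute maximum is 24 at w = 2.

24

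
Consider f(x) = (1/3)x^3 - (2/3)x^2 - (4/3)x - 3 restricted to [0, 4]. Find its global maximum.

7/3

The derivative is x^2 - (4/3)x - 4/3, whose only zero in [0, 4] is x = 2.
Compare values at every candidate in [0, 4]: f(0) = -3, f(2) = -17/3, f(4) = 7/3.
The maximum over the interval is 7/3, attained at x = 4.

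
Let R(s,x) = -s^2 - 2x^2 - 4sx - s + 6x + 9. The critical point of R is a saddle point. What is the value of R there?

5/4

∂R/∂s = -2s - 4x - 1 = 0 and ∂R/∂x = -4s - 4x + 6 = 0, so (s, x) = (7/2, -2).
The Hessian has R_{ss} = -2, R_{xx} = -4, R_{sx} = -4, giving D = -8 < 0, so the point is a saddle point.
R(7/2, -2) = 5/4.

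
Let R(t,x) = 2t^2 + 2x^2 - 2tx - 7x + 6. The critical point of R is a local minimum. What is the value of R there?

-13/6

∂R/∂t = 4t - 2x = 0 and ∂R/∂x = -2t + 4x - 7 = 0, so (t, x) = (7/6, 7/3).
The Hessian has R_{tt} = 4, R_{xx} = 4, R_{tx} = -2, giving D = 12 > 0 with R_{tt} > 0, so the point is a local minimum.
R(7/6, 7/3) = -13/6.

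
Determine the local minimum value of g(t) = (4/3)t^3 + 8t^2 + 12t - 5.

-31/3

g'(t) = 4t^2 + 16t + 12. Setting g'(t) = 0 gives t ∈ {-3, -1}.
Second-derivative test with g''(t) = 8t + 16: g''(-3) = -8 < 0 ⇒ local maximum; g''(-1) = 8 > 0 ⇒ local minimum.
Thus g has its local minimum at t = -1, with value -31/3.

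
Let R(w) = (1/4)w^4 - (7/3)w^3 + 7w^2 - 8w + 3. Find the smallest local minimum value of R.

R'(w) = w^3 - 7w^2 + 14w - 8. Setting R'(w) = 0 gives w ∈ {1, 2, 4}.
Since R''(w) = 3w^2 - 14w + 14, we get R''(1) = 3 > 0 ⇒ local minimum; R''(2) = -2 < 0 ⇒ local maximum; R''(4) = 6 > 0 ⇒ local minimum.
So the smallest local minimum value is R(4) = -7/3.

-7/3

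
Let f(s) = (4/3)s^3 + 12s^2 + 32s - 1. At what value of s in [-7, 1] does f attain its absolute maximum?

1

Differentiating, f'(s) = 4s^2 + 24s + 32; which vanishes at s = -4 and s = -2.
Compare values at every candidate in [-7, 1]: f(-7) = -283/3,  f(-4) = -67/3,  f(-2) = -83/3,  f(1) = 133/3.
So the maximum is f(1) = 133/3.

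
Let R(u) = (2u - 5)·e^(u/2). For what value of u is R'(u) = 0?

By the product rule, R'(u) = (u - 1/2)·e^(u/2). Since e^(u/2) > 0, the only critical point is u = 1/2.
R''(1/2) has the same sign as 1 > 0, so this is a local minimum.
R(1/2) = (-4)·e^(1/4) ≈ -5.1361.

1/2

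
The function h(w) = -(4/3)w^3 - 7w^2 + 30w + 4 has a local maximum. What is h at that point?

Critical points: h'(w) = -4w^2 - 14w + 30 vanishes at w = -5, 3/2.
Second-derivative test with h''(w) = -8w - 14: h''(-5) = 26 > 0 ⇒ local minimum; h''(3/2) = -26 < 0 ⇒ local maximum.
The local maximum is h(3/2) = 115/4.

115/4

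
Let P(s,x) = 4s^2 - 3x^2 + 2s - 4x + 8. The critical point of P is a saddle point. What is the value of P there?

109/12

∂P/∂s = 8s + 2 = 0 and ∂P/∂x = -6x - 4 = 0, so (s, x) = (-1/4, -2/3).
The Hessian has P_{ss} = 8, P_{xx} = -6, P_{sx} = 0, giving D = -48 < 0, so the point is a saddle point.
P(-1/4, -2/3) = 109/12.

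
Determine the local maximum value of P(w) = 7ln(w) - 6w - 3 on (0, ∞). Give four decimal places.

P'(w) = 7/w − 6 = 0 gives w = 7/6.
P''(w) = -7/w², which is negative for w > 0, so this is a local maximum.
P(7/6) = 7·ln(7/6) - 7 - 3 ≈ -8.9209.

-8.9209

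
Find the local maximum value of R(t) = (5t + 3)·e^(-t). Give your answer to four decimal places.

3.3516

R'(t) = 5·e^(-t) + (5t + 3)·(-1)·e^(-t) = (-5t + 2)·e^(-t). Since e^(-t) > 0, the only critical point is t = 2/5.
R''(2/5) has the same sign as -5 < 0, so this is a local maximum.
R(2/5) = (5)·e^(-2/5) ≈ 3.3516.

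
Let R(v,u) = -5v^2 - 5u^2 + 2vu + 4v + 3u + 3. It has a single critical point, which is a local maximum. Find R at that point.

437/96

∂R/∂v = -10v + 2u + 4 = 0 and ∂R/∂u = 2v - 10u + 3 = 0, so (v, u) = (23/48, 19/48).
The Hessian has R_{vv} = -10, R_{uu} = -10, R_{vu} = 2, giving D = 96 > 0 with R_{vv} < 0, so the point is a local maximum.
R(23/48, 19/48) = 437/96.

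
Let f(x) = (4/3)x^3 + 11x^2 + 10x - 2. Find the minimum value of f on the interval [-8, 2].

The derivative is 4x^2 + 22x + 10, which vanishes at x = -5 and x = -1/2.
Compare values at every candidate in [-8, 2]: f(-8) = -182/3; f(-5) = 169/3; f(-1/2) = -53/12; f(2) = 218/3.
Hence the absolute minimum is -182/3 at x = -8.

-182/3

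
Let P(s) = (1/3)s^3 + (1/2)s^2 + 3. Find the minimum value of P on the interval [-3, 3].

-3/2

The derivative is s^2 + s, which vanishes at s = -1 and s = 0.
Compare values at every candidate in [-3, 3]: P(-3) = -3/2, P(-1) = 19/6, P(0) = 3, P(3) = 33/2.
The minimum over the interval is -3/2, attained at s = -3.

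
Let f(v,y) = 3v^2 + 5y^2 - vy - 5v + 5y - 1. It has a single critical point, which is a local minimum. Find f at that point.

-234/59

∂f/∂v = 6v - y - 5 = 0 and ∂f/∂y = -v + 10y + 5 = 0, so (v, y) = (45/59, -25/59).
The Hessian has f_{vv} = 6, f_{yy} = 10, f_{vy} = -1, giving D = 59 > 0 with f_{vv} > 0, so the point is a local minimum.
f(45/59, -25/59) = -234/59.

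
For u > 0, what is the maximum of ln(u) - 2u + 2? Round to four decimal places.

h'(u) = 1/u − 2 = 0 gives u = 1/2.
h''(u) = -1/u², which is negative for u > 0, so this is a local maximum.
h(1/2) = 1·ln(1/2) - 1 + 2 ≈ 0.3069.

0.3069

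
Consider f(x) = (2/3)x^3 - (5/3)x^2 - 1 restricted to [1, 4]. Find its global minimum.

Differentiating, f'(x) = 2x^2 - (10/3)x; whose only zero in [1, 4] is x = 5/3.
Evaluating at the critical points and endpoints: f(1) = -2; f(5/3) = -206/81; f(4) = 15.
Hence the absolute minimum is -206/81 at x = 5/3.

-206/81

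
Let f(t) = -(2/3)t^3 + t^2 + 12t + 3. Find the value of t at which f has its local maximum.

3

f'(t) = -2t^2 + 2t + 12 = 0 at t = -2, 3.
Since f''(t) = -4t + 2, we get f''(-2) = 10 > 0 ⇒ local minimum; f''(3) = -10 < 0 ⇒ local maximum.
Thus f has its local maximum at t = 3, with value 30.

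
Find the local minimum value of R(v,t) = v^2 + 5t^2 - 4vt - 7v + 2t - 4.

-209/4

∂R/∂v = 2v - 4t - 7 = 0 and ∂R/∂t = -4v + 10t + 2 = 0, so (v, t) = (31/2, 6).
The Hessian has R_{vv} = 2, R_{tt} = 10, R_{vt} = -4, giving D = 4 > 0 with R_{vv} > 0, so the point is a local minimum.
R(31/2, 6) = -209/4.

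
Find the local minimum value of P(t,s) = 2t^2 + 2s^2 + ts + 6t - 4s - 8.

∂P/∂t = 4t + s + 6 = 0 and ∂P/∂s = t + 4s - 4 = 0, so (t, s) = (-28/15, 22/15).
The Hessian has P_{tt} = 4, P_{ss} = 4, P_{ts} = 1, giving D = 15 > 0 with P_{tt} > 0, so the point is a local minimum.
P(-28/15, 22/15) = -248/15.

-248/15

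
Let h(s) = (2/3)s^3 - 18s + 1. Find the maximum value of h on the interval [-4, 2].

The derivative is 2s^2 - 18, whose only zero in [-4, 2] is s = -3.
Compare values at every candidate in [-4, 2]: h(-4) = 91/3,  h(-3) = 37,  h(2) = -89/3.
Hence the absolute maximum is 37 at s = -3.

37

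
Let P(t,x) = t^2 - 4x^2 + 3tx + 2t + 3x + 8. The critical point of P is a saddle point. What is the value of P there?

7

∂P/∂t = 2t + 3x + 2 = 0 and ∂P/∂x = 3t - 8x + 3 = 0, so (t, x) = (-1, 0).
The Hessian has P_{tt} = 2, P_{xx} = -8, P_{tx} = 3, giving D = -25 < 0, so the point is a saddle point.
P(-1, 0) = 7.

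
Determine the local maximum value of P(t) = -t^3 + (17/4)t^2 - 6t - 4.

P'(t) = -3t^2 + (17/2)t - 6. Setting P'(t) = 0 gives t ∈ {4/3, 3/2}.
Second-derivative test with P''(t) = -6t + 17/2: P''(4/3) = 1/2 > 0 ⇒ local minimum; P''(3/2) = -1/2 < 0 ⇒ local maximum.
Thus P has its local maximum at t = 3/2, with value -109/16.

-109/16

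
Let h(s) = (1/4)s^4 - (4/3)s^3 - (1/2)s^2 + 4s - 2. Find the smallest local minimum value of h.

-46/3

Critical points: h'(s) = s^3 - 4s^2 - s + 4 vanishes at s = -1, 1, 4.
h''(s) = 3s^2 - 8s - 1. h''(-1) = 10 > 0 ⇒ local minimum; h''(1) = -6 < 0 ⇒ local maximum; h''(4) = 15 > 0 ⇒ local minimum.
The smallest local minimum is h(4) = -46/3.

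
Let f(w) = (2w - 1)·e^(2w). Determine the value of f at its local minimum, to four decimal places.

By the product rule, f'(w) = (4w)·e^(2w). Since e^(2w) > 0, the only critical point is w = 0.
f''(0) has the same sign as 4 > 0, so this is a local minimum.
f(0) = (-1)·e^(0) ≈ -1.0000.

-1.0000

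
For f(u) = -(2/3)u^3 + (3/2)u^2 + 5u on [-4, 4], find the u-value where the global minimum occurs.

f'(u) = -2u^2 + 3u + 5, which vanishes at u = -1 and u = 5/2.
Compare values at every candidate in [-4, 4]: f(-4) = 140/3,  f(-1) = -17/6,  f(5/2) = 275/24,  f(4) = 4/3.
The minimum over the interval is -17/6, attained at u = -1.

-1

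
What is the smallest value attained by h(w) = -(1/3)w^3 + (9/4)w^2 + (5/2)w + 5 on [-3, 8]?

-5/3

h'(w) = -w^2 + (9/2)w + 5/2, which vanishes at w = -1/2 and w = 5.
Compare values at every candidate in [-3, 8]: h(-3) = 107/4, h(-1/2) = 209/48, h(5) = 385/12, h(8) = -5/3.
So the minimum is h(8) = -5/3.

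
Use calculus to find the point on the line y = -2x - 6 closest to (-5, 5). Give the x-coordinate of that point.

Minimize D(x)^2 = (x + 5)^2 + (-2x - 11)^2.
d/dx[D^2] = 2(x + 5) + 2·(-2)·(-2x - 11) = 0 ⇒ x = -27/5.
Then y = 24/5 and the distance is √(1/5) ≈ 0.4472.

-27/5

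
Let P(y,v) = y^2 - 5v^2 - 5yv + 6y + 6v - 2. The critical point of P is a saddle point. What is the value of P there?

∂P/∂y = 2y - 5v + 6 = 0 and ∂P/∂v = -5y - 10v + 6 = 0, so (y, v) = (-2/3, 14/15).
The Hessian has P_{yy} = 2, P_{vv} = -10, P_{yv} = -5, giving D = -45 < 0, so the point is a saddle point.
P(-2/3, 14/15) = -6/5.

-6/5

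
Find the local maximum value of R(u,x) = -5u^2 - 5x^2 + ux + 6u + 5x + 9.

1226/99

∂R/∂u = -10u + x + 6 = 0 and ∂R/∂x = u - 10x + 5 = 0, so (u, x) = (65/99, 56/99).
The Hessian has R_{uu} = -10, R_{xx} = -10, R_{ux} = 1, giving D = 99 > 0 with R_{uu} < 0, so the point is a local maximum.
R(65/99, 56/99) = 1226/99.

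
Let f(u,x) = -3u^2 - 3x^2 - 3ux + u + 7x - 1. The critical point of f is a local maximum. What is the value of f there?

34/9

∂f/∂u = -6u - 3x + 1 = 0 and ∂f/∂x = -3u - 6x + 7 = 0, so (u, x) = (-5/9, 13/9).
The Hessian has f_{uu} = -6, f_{xx} = -6, f_{ux} = -3, giving D = 27 > 0 with f_{uu} < 0, so the point is a local maximum.
f(-5/9, 13/9) = 34/9.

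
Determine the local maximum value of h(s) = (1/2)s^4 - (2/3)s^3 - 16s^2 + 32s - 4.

h'(s) = 2s^3 - 2s^2 - 32s + 32. Setting h'(s) = 0 gives s ∈ {-4, 1, 4}.
h''(s) = 6s^2 - 4s - 32. h''(-4) = 80 > 0 ⇒ local minimum; h''(1) = -30 < 0 ⇒ local maximum; h''(4) = 48 > 0 ⇒ local minimum.
The local maximum is h(1) = 71/6.

71/6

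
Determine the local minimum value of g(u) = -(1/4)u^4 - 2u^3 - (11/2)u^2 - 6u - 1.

g'(u) = -u^3 - 6u^2 - 11u - 6 = 0 at u = -3, -2, -1.
Second-derivative test with g''(u) = -3u^2 - 12u - 11: g''(-3) = -2 < 0 ⇒ local maximum; g''(-2) = 1 > 0 ⇒ local minimum; g''(-1) = -2 < 0 ⇒ local maximum.
Thus g has its local minimum at u = -2, with value 1.

1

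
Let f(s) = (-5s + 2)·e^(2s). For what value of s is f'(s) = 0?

By the product rule, f'(s) = (-10s - 1)·e^(2s). Since e^(2s) > 0, the only critical point is s = -1/10.
f''(-1/10) has the same sign as -10 < 0, so this is a local maximum.
f(-1/10) = (5/2)·e^(-1/5) ≈ 2.0468.

-1/10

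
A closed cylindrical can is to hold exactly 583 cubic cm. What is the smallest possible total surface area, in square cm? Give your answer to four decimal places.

386.3316

With radius r and height h, πr²h = 583 so h = 583/(πr²), and S(r) = 2πr² + 2πrh = 2πr² + 2·583/r.
S'(r) = 4πr − 2·583/r² = 0 ⇒ r³ = 583/(2π), so r ≈ 4.5272 and h = 2r ≈ 9.0544.
S''(r) = 4π + 4·583/r³ > 0, so this is the minimum; S ≈ 386.3316.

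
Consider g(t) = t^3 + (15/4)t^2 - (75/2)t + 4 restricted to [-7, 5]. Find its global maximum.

Differentiating, g'(t) = 3t^2 + (15/2)t - 75/2; which vanishes at t = -5 and t = 5/2.
Compare values at every candidate in [-7, 5]: g(-7) = 429/4; g(-5) = 641/4; g(5/2) = -811/16; g(5) = 141/4.
So the maximum is g(-5) = 641/4.

641/4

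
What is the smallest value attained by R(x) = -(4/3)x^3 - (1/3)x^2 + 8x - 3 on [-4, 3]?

-18

The derivative is -4x^2 - (2/3)x + 8, which vanishes at x = -3/2 and x = 4/3.
Candidates: R(-4) = 45,  R(-3/2) = -45/4,  R(4/3) = 317/81,  R(3) = -18.
The minimum over the interval is -18, attained at x = 3.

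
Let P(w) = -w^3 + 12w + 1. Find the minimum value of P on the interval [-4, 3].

-15

P'(w) = -3w^2 + 12, which vanishes at w = -2 and w = 2.
Candidates: P(-4) = 17; P(-2) = -15; P(2) = 17; P(3) = 10.
Hence the absolute minimum is -15 at w = -2.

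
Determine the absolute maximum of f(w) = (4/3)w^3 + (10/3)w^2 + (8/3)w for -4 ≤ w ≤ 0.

The derivative is 4w^2 + (20/3)w + 8/3, which vanishes at w = -1 and w = -2/3.
Evaluating at the critical points and endpoints: f(-4) = -128/3,  f(-1) = -2/3,  f(-2/3) = -56/81,  f(0) = 0.
So the maximum is f(0) = 0.

0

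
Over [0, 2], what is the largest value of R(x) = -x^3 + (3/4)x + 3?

R'(x) = -3x^2 + 3/4, whose only zero in [0, 2] is x = 1/2.
Evaluating at the critical points and endpoints: R(0) = 3,  R(1/2) = 13/4,  R(2) = -7/2.
The maximum over the interval is 13/4, attained at x = 1/2.

13/4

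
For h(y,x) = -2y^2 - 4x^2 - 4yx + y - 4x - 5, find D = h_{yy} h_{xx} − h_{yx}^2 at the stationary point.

∂h/∂y = -4y - 4x + 1 = 0 and ∂h/∂x = -4y - 8x - 4 = 0, so (y, x) = (3/2, -5/4).
The Hessian has h_{yy} = -4, h_{xx} = -8, h_{yx} = -4, giving D = 16 > 0 with h_{yy} < 0, so the point is a local maximum.
D = (-4)·(-8) − (-4)^2 = 16.

16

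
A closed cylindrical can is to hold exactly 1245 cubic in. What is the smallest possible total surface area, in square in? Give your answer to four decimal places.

With radius r and height h, πr²h = 1245 so h = 1245/(πr²), and S(r) = 2πr² + 2πrh = 2πr² + 2·1245/r.
S'(r) = 4πr − 2·1245/r² = 0 ⇒ r³ = 1245/(2π), so r ≈ 5.8299 and h = 2r ≈ 11.6599.
S''(r) = 4π + 4·1245/r³ > 0, so this is the minimum; S ≈ 640.6598.

640.6598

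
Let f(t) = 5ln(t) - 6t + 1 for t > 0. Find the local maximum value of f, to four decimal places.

f'(t) = 5/t − 6 = 0 gives t = 5/6.
f''(t) = -5/t², which is negative for t > 0, so this is a local maximum.
f(5/6) = 5·ln(5/6) - 5 + 1 ≈ -4.9116.

-4.9116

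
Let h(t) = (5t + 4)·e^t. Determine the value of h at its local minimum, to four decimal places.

-0.8265

Differentiating with the product rule gives h'(t) = (5t + 9)·e^t. Since e^t > 0, the only critical point is t = -9/5.
h''(-9/5) has the same sign as 5 > 0, so this is a local minimum.
h(-9/5) = (-5)·e^(-9/5) ≈ -0.8265.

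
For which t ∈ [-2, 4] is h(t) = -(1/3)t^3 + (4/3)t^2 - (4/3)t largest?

Differentiating, h'(t) = -t^2 + (8/3)t - 4/3; which vanishes at t = 2/3 and t = 2.
Compare values at every candidate in [-2, 4]: h(-2) = 32/3; h(2/3) = -32/81; h(2) = 0; h(4) = -16/3.
The maximum over the interval is 32/3, attained at t = -2.

-2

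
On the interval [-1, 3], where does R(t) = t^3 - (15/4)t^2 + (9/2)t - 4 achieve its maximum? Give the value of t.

R'(t) = 3t^2 - (15/2)t + 9/2, which vanishes at t = 1 and t = 3/2.
Compare values at every candidate in [-1, 3]: R(-1) = -53/4, R(1) = -9/4, R(3/2) = -37/16, R(3) = 11/4.
The maximum over the interval is 11/4, attained at t = 3.

3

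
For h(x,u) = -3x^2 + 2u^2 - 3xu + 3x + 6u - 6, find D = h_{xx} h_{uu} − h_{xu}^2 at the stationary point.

∂h/∂x = -6x - 3u + 3 = 0 and ∂h/∂u = -3x + 4u + 6 = 0, so (x, u) = (10/11, -9/11).
The Hessian has h_{xx} = -6, h_{uu} = 4, h_{xu} = -3, giving D = -33 < 0, so the point is a saddle point.
D = (-6)·(4) − (-3)^2 = -33.

-33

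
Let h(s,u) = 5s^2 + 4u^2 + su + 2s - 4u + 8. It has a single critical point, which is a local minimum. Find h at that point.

528/79

∂h/∂s = 10s + u + 2 = 0 and ∂h/∂u = s + 8u - 4 = 0, so (s, u) = (-20/79, 42/79).
The Hessian has h_{ss} = 10, h_{uu} = 8, h_{su} = 1, giving D = 79 > 0 with h_{ss} > 0, so the point is a local minimum.
h(-20/79, 42/79) = 528/79.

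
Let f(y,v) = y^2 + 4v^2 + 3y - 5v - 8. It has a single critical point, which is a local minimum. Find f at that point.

∂f/∂y = 2y + 3 = 0 and ∂f/∂v = 8v - 5 = 0, so (y, v) = (-3/2, 5/8).
The Hessian has f_{yy} = 2, f_{vv} = 8, f_{yv} = 0, giving D = 16 > 0 with f_{yy} > 0, so the point is a local minimum.
f(-3/2, 5/8) = -189/16.

-189/16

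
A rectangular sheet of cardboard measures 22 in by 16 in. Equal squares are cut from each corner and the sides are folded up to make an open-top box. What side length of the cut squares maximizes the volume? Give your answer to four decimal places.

3.0504

With cut size x, the volume is V(x) = x(22 − 2x)(16 − 2x) for 0 < x < 8.
V'(x) = 12x^2 − 152x + 352. Setting V'(x) = 0 gives x ≈ 3.0504 (the root in (0, 8)).
V''(x) = 24x − 152 is negative there, so this is the maximum; V ≈ 480.1005.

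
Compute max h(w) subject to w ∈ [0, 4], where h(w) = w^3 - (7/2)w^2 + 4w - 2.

22

h'(w) = 3w^2 - 7w + 4, which vanishes at w = 1 and w = 4/3.
Evaluating at the critical points and endpoints: h(0) = -2, h(1) = -1/2, h(4/3) = -14/27, h(4) = 22.
So the maximum is h(4) = 22.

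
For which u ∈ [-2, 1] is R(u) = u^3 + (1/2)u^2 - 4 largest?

1

Differentiating, R'(u) = 3u^2 + u; which vanishes at u = -1/3 and u = 0.
Candidates: R(-2) = -10,  R(-1/3) = -215/54,  R(0) = -4,  R(1) = -5/2.
So the maximum is R(1) = -5/2.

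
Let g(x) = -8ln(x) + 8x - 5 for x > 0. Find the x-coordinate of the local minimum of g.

1

g'(x) = -8/x + 8 = 0 gives x = 1.
g''(x) = 8/x², which is positive for x > 0, so this is a local minimum.
g(1) = -8·ln(1) + 8 - 5 ≈ 3.0000.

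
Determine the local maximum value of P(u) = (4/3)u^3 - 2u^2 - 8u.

Critical points: P'(u) = 4u^2 - 4u - 8 vanishes at u = -1, 2.
Since P''(u) = 8u - 4, we get P''(-1) = -12 < 0 ⇒ local maximum; P''(2) = 12 > 0 ⇒ local minimum.
Thus P has its local maximum at u = -1, with value 14/3.

14/3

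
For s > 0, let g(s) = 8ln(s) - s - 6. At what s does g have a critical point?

g'(s) = 8/s − 1 = 0 gives s = 8.
g''(s) = -8/s², which is negative for s > 0, so this is a local maximum.
g(8) = 8·ln(8) - 8 - 6 ≈ 2.6355.

8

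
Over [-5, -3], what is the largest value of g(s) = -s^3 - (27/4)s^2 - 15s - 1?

121/4

The derivative is -3s^2 - (27/2)s - 15, which has no zeros in [-5, -3].
Compare values at every candidate in [-5, -3]: g(-5) = 121/4,  g(-3) = 41/4.
Hence the absolute maximum is 121/4 at s = -5.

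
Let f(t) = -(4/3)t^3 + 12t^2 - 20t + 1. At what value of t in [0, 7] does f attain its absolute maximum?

f'(t) = -4t^2 + 24t - 20, which vanishes at t = 1 and t = 5.
Evaluating at the critical points and endpoints: f(0) = 1, f(1) = -25/3, f(5) = 103/3, f(7) = -25/3.
So the maximum is f(5) = 103/3.

5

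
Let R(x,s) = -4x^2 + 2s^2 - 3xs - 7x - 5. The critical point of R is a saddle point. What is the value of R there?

∂R/∂x = -8x - 3s - 7 = 0 and ∂R/∂s = -3x + 4s = 0, so (x, s) = (-28/41, -21/41).
The Hessian has R_{xx} = -8, R_{ss} = 4, R_{xs} = -3, giving D = -41 < 0, so the point is a saddle point.
R(-28/41, -21/41) = -107/41.

-107/41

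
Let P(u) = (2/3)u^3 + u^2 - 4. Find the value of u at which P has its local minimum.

0

P'(u) = 2u^2 + 2u = 0 at u = -1, 0.
Since P''(u) = 4u + 2, we get P''(-1) = -2 < 0 ⇒ local maximum; P''(0) = 2 > 0 ⇒ local minimum.
The local minimum is P(0) = -4.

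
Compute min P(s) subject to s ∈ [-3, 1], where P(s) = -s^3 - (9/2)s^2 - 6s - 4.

-31/2

P'(s) = -3s^2 - 9s - 6, which vanishes at s = -2 and s = -1.
Candidates: P(-3) = 1/2, P(-2) = -2, P(-1) = -3/2, P(1) = -31/2.
So the minimum is P(1) = -31/2.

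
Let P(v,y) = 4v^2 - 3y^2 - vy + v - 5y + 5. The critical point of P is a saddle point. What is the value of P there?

∂P/∂v = 8v - y + 1 = 0 and ∂P/∂y = -v - 6y - 5 = 0, so (v, y) = (-11/49, -39/49).
The Hessian has P_{vv} = 8, P_{yy} = -6, P_{vy} = -1, giving D = -49 < 0, so the point is a saddle point.
P(-11/49, -39/49) = 337/49.

337/49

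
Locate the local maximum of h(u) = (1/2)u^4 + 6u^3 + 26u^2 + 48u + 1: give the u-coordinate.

Critical points: h'(u) = 2u^3 + 18u^2 + 52u + 48 vanishes at u = -4, -3, -2.
Since h''(u) = 6u^2 + 36u + 52, we get h''(-4) = 4 > 0 ⇒ local minimum; h''(-3) = -2 < 0 ⇒ local maximum; h''(-2) = 4 > 0 ⇒ local minimum.
So the local maximum value is h(-3) = -61/2.

-3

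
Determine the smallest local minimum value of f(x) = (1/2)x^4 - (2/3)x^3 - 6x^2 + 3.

f'(x) = 2x^3 - 2x^2 - 12x. Setting f'(x) = 0 gives x ∈ {-2, 0, 3}.
Since f''(x) = 6x^2 - 4x - 12, we get f''(-2) = 20 > 0 ⇒ local minimum; f''(0) = -12 < 0 ⇒ local maximum; f''(3) = 30 > 0 ⇒ local minimum.
The smallest local minimum is f(3) = -57/2.

-57/2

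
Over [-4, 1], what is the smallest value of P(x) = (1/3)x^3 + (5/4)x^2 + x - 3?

Differentiating, P'(x) = x^2 + (5/2)x + 1; which vanishes at x = -2 and x = -1/2.
Compare values at every candidate in [-4, 1]: P(-4) = -25/3, P(-2) = -8/3, P(-1/2) = -155/48, P(1) = -5/12.
Hence the absolute minimum is -25/3 at x = -4.

-25/3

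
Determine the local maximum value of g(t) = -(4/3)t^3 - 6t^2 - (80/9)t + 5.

g'(t) = -4t^2 - 12t - 80/9. Setting g'(t) = 0 gives t ∈ {-5/3, -4/3}.
Since g''(t) = -8t - 12, we get g''(-5/3) = 4/3 > 0 ⇒ local minimum; g''(-4/3) = -4/3 < 0 ⇒ local maximum.
The local maximum is g(-4/3) = 757/81.

757/81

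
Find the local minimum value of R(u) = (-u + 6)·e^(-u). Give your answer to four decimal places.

-0.0009

Differentiating with the product rule gives R'(u) = (u - 7)·e^(-u). Since e^(-u) > 0, the only critical point is u = 7.
R''(7) has the same sign as 1 > 0, so this is a local minimum.
R(7) = (-1)·e^(-7) ≈ -0.0009.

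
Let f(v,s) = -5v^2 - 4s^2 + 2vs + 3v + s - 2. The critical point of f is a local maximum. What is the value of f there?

-105/76

∂f/∂v = -10v + 2s + 3 = 0 and ∂f/∂s = 2v - 8s + 1 = 0, so (v, s) = (13/38, 4/19).
The Hessian has f_{vv} = -10, f_{ss} = -8, f_{vs} = 2, giving D = 76 > 0 with f_{vv} < 0, so the point is a local maximum.
f(13/38, 4/19) = -105/76.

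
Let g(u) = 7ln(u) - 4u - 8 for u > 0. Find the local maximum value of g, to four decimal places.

g'(u) = 7/u − 4 = 0 gives u = 7/4.
g''(u) = -7/u², which is negative for u > 0, so this is a local maximum.
g(7/4) = 7·ln(7/4) - 7 - 8 ≈ -11.0827.

-11.0827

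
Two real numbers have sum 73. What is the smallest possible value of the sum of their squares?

5329/2

With a + b = 73, a^2 + b^2 = a^2 + (73 − a)^2.
The derivative 2a − 2(73 − a) = 4a − 146 vanishes at a = 73/2; second derivative 4 > 0, a minimum.
The minimum is 2·(73/2)^2 = 5329/2.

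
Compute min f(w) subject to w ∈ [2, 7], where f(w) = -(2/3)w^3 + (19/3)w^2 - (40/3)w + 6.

-17/3

Differentiating, f'(w) = -2w^2 + (38/3)w - 40/3; whose only zero in [2, 7] is w = 5.
Compare values at every candidate in [2, 7]: f(2) = -2/3, f(5) = 43/3, f(7) = -17/3.
Hence the absolute minimum is -17/3 at w = 7.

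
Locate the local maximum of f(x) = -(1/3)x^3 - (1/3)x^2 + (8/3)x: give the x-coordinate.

4/3

f'(x) = -x^2 - (2/3)x + 8/3. Setting f'(x) = 0 gives x ∈ {-2, 4/3}.
Since f''(x) = -2x - 2/3, we get f''(-2) = 10/3 > 0 ⇒ local minimum; f''(4/3) = -10/3 < 0 ⇒ local maximum.
The local maximum is f(4/3) = 176/81.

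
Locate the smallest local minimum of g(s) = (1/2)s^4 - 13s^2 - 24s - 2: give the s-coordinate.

4

g'(s) = 2s^3 - 26s - 24 = 0 at s = -3, -1, 4.
Since g''(s) = 6s^2 - 26, we get g''(-3) = 28 > 0 ⇒ local minimum; g''(-1) = -20 < 0 ⇒ local maximum; g''(4) = 70 > 0 ⇒ local minimum.
The smallest local minimum is g(4) = -178.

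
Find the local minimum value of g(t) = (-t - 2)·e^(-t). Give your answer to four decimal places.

By the product rule, g'(t) = (t + 1)·e^(-t). Since e^(-t) > 0, the only critical point is t = -1.
g''(-1) has the same sign as 1 > 0, so this is a local minimum.
g(-1) = (-1)·e^(1) ≈ -2.7183.

-2.7183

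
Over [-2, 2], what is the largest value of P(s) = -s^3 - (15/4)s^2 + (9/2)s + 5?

P'(s) = -3s^2 - (15/2)s + 9/2, whose only zero in [-2, 2] is s = 1/2.
Candidates: P(-2) = -11; P(1/2) = 99/16; P(2) = -9.
So the maximum is P(1/2) = 99/16.

99/16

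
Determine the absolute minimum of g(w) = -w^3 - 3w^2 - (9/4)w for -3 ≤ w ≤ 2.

-49/2

g'(w) = -3w^2 - 6w - 9/4, which vanishes at w = -3/2 and w = -1/2.
Evaluating at the critical points and endpoints: g(-3) = 27/4; g(-3/2) = 0; g(-1/2) = 1/2; g(2) = -49/2.
So the minimum is g(2) = -49/2.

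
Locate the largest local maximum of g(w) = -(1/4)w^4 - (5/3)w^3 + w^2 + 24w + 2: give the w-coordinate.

2

Critical points: g'(w) = -w^3 - 5w^2 + 2w + 24 vanishes at w = -4, -3, 2.
Second-derivative test with g''(w) = -3w^2 - 10w + 2: g''(-4) = -6 < 0 ⇒ local maximum; g''(-3) = 5 > 0 ⇒ local minimum; g''(2) = -30 < 0 ⇒ local maximum.
Thus g has its largest local maximum at w = 2, with value 110/3.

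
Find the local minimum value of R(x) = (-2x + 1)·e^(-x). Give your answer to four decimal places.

Differentiating with the product rule gives R'(x) = (2x - 3)·e^(-x). Since e^(-x) > 0, the only critical point is x = 3/2.
R''(3/2) has the same sign as 2 > 0, so this is a local minimum.
R(3/2) = (-2)·e^(-3/2) ≈ -0.4463.

-0.4463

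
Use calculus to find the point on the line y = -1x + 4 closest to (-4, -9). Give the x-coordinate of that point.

Minimize D(x)^2 = (x + 4)^2 + (-x + 13)^2.
d/dx[D^2] = 2(x + 4) + 2·(-1)·(-x + 13) = 0 ⇒ x = 9/2.
Then y = -1/2 and the distance is √(289/2) ≈ 12.0208.

9/2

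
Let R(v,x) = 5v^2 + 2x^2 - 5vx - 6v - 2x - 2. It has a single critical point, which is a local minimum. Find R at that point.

-182/15

∂R/∂v = 10v - 5x - 6 = 0 and ∂R/∂x = -5v + 4x - 2 = 0, so (v, x) = (34/15, 10/3).
The Hessian has R_{vv} = 10, R_{xx} = 4, R_{vx} = -5, giving D = 15 > 0 with R_{vv} > 0, so the point is a local minimum.
R(34/15, 10/3) = -182/15.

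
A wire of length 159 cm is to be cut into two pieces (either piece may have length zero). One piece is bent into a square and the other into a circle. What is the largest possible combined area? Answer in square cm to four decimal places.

Let x be the length used for the square. Square side x/4; circle radius (159−x)/(2π).
A(x) = (x/4)² + π·((159−x)/(2π))² = x²/16 + (159−x)²/(4π) for 0 ≤ x ≤ 159. A'(x) = x/8 − (159−x)/(2π) = 0 gives x = 4·159/(π+4) ≈ 89.0558.
A'' > 0, so the interior critical point is a minimum; the maximum is at an endpoint. A(0) = 2011.7981 and A(159) = 1580.0625, so the largest area is 2011.7981.

2011.7981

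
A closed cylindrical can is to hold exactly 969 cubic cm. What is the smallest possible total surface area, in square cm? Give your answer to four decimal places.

With radius r and height h, πr²h = 969 so h = 969/(πr²), and S(r) = 2πr² + 2πrh = 2πr² + 2·969/r.
S'(r) = 4πr − 2·969/r² = 0 ⇒ r³ = 969/(2π), so r ≈ 5.3627 and h = 2r ≈ 10.7253.
S''(r) = 4π + 4·969/r³ > 0, so this is the minimum; S ≈ 542.0804.

542.0804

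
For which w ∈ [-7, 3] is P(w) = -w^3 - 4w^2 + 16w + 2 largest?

P'(w) = -3w^2 - 8w + 16, which vanishes at w = -4 and w = 4/3.
Evaluating at the critical points and endpoints: P(-7) = 37,  P(-4) = -62,  P(4/3) = 374/27,  P(3) = -13.
The maximum over the interval is 37, attained at w = -7.

-7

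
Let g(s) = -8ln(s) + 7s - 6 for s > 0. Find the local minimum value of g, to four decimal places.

g'(s) = -8/s + 7 = 0 gives s = 8/7.
g''(s) = 8/s², which is positive for s > 0, so this is a local minimum.
g(8/7) = -8·ln(8/7) + 8 - 6 ≈ 0.9317.

0.9317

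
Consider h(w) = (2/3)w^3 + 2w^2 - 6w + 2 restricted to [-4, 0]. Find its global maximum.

h'(w) = 2w^2 + 4w - 6, whose only zero in [-4, 0] is w = -3.
Candidates: h(-4) = 46/3, h(-3) = 20, h(0) = 2.
The maximum over the interval is 20, attained at w = -3.

20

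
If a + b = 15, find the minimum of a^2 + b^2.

225/2

With a + b = 15, a^2 + b^2 = a^2 + (15 − a)^2.
The derivative 2a − 2(15 − a) = 4a − 30 vanishes at a = 15/2; second derivative 4 > 0, a minimum.
The minimum is 2·(15/2)^2 = 225/2.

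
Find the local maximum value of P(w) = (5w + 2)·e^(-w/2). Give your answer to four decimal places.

4.4933

P'(w) = 5·e^(-w/2) + (5w + 2)·(-1/2)·e^(-w/2) = (-(5/2)w + 4)·e^(-w/2). Since e^(-w/2) > 0, the only critical point is w = 8/5.
P''(8/5) has the same sign as -5/2 < 0, so this is a local maximum.
P(8/5) = (10)·e^(-4/5) ≈ 4.4933.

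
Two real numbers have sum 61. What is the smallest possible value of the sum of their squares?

With a + b = 61, a^2 + b^2 = a^2 + (61 − a)^2.
The derivative 2a − 2(61 − a) = 4a − 122 vanishes at a = 61/2; second derivative 4 > 0, a minimum.
The minimum is 2·(61/2)^2 = 3721/2.

3721/2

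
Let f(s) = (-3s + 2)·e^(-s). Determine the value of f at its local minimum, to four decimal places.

-0.5666

Differentiating with the product rule gives f'(s) = (3s - 5)·e^(-s). Since e^(-s) > 0, the only critical point is s = 5/3.
f''(5/3) has the same sign as 3 > 0, so this is a local minimum.
f(5/3) = (-3)·e^(-5/3) ≈ -0.5666.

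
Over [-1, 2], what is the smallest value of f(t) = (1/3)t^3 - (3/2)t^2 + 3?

-1/3

The derivative is t^2 - 3t, whose only zero in [-1, 2] is t = 0.
Evaluating at the critical points and endpoints: f(-1) = 7/6, f(0) = 3, f(2) = -1/3.
The minimum over the interval is -1/3, attained at t = 2.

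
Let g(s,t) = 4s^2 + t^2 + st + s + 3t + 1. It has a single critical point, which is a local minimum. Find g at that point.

-19/15

∂g/∂s = 8s + t + 1 = 0 and ∂g/∂t = s + 2t + 3 = 0, so (s, t) = (1/15, -23/15).
The Hessian has g_{ss} = 8, g_{tt} = 2, g_{st} = 1, giving D = 15 > 0 with g_{ss} > 0, so the point is a local minimum.
g(1/15, -23/15) = -19/15.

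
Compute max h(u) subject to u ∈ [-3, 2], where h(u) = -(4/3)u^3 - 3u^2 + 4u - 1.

Differentiating, h'(u) = -4u^2 - 6u + 4; which vanishes at u = -2 and u = 1/2.
Evaluating at the critical points and endpoints: h(-3) = -4, h(-2) = -31/3, h(1/2) = 1/12, h(2) = -47/3.
Hence the absolute maximum is 1/12 at u = 1/2.

1/12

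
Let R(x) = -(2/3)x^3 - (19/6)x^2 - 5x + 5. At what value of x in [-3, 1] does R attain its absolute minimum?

1

The derivative is -2x^2 - (19/3)x - 5, which vanishes at x = -5/3 and x = -3/2.
Candidates: R(-3) = 19/2, R(-5/3) = 1235/162, R(-3/2) = 61/8, R(1) = -23/6.
The minimum over the interval is -23/6, attained at x = 1.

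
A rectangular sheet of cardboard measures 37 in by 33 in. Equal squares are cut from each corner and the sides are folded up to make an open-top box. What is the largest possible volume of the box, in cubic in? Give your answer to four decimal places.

3152.6496

With cut size x, the volume is V(x) = x(37 − 2x)(33 − 2x) for 0 < x < 16.5.
V'(x) = 12x^2 − 280x + 1221. Setting V'(x) = 0 gives x ≈ 5.8048 (the root in (0, 16.5)).
V''(x) = 24x − 280 is negative there, so this is the maximum; V ≈ 3152.6496.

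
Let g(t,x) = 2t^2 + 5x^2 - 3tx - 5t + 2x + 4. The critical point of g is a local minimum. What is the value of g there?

∂g/∂t = 4t - 3x - 5 = 0 and ∂g/∂x = -3t + 10x + 2 = 0, so (t, x) = (44/31, 7/31).
The Hessian has g_{tt} = 4, g_{xx} = 10, g_{tx} = -3, giving D = 31 > 0 with g_{tt} > 0, so the point is a local minimum.
g(44/31, 7/31) = 21/31.

21/31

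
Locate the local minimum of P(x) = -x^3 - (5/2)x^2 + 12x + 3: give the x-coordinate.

-3

P'(x) = -3x^2 - 5x + 12. Setting P'(x) = 0 gives x ∈ {-3, 4/3}.
Since P''(x) = -6x - 5, we get P''(-3) = 13 > 0 ⇒ local minimum; P''(4/3) = -13 < 0 ⇒ local maximum.
The local minimum is P(-3) = -57/2.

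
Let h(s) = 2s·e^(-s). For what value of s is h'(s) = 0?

By the product rule, h'(s) = (-2s + 2)·e^(-s). Since e^(-s) > 0, the only critical point is s = 1.
h''(1) has the same sign as -2 < 0, so this is a local maximum.
h(1) = (2)·e^(-1) ≈ 0.7358.

1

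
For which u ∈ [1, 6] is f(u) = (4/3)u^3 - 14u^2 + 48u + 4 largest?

Differentiating, f'(u) = 4u^2 - 28u + 48; which vanishes at u = 3 and u = 4.
Compare values at every candidate in [1, 6]: f(1) = 118/3, f(3) = 58, f(4) = 172/3, f(6) = 76.
So the maximum is f(6) = 76.

6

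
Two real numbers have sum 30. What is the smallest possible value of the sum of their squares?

With a + b = 30, a^2 + b^2 = a^2 + (30 − a)^2.
The derivative 2a − 2(30 − a) = 4a − 60 vanishes at a = 15; second derivative 4 > 0, a minimum.
The minimum is 2·(15)^2 = 450.

450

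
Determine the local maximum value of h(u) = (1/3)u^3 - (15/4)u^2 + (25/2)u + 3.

769/48

h'(u) = u^2 - (15/2)u + 25/2. Setting h'(u) = 0 gives u ∈ {5/2, 5}.
Second-derivative test with h''(u) = 2u - 15/2: h''(5/2) = -5/2 < 0 ⇒ local maximum; h''(5) = 5/2 > 0 ⇒ local minimum.
Thus h has its local maximum at u = 5/2, with value 769/48.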